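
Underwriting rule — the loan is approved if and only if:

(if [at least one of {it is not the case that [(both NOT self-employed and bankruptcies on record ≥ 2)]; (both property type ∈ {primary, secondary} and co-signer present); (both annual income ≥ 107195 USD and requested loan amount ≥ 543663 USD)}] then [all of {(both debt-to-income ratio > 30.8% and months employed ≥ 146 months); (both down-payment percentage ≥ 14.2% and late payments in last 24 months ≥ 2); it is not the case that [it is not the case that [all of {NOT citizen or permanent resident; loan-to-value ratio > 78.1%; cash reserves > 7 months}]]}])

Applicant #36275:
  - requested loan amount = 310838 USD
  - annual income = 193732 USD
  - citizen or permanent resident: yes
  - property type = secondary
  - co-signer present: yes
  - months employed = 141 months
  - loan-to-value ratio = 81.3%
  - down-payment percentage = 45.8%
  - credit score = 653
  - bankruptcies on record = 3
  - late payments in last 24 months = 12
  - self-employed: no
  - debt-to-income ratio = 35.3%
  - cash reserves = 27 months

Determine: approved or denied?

Atomic conditions:
  NOT self-employed: no → true
  bankruptcies on record ≥ 2: 3 ≥ 2 is true
  property type ∈ {primary, secondary}: secondary is in the set → true
  co-signer present: yes → true
  annual income ≥ 107195 USD: 193732 ≥ 107195 is true
  requested loan amount ≥ 543663 USD: 310838 ≥ 543663 is false
  debt-to-income ratio > 30.8%: 35.3 > 30.8 is true
  months employed ≥ 146 months: 141 ≥ 146 is false
  down-payment percentage ≥ 14.2%: 45.8 ≥ 14.2 is true
  late payments in last 24 months ≥ 2: 12 ≥ 2 is true
  NOT citizen or permanent resident: yes → false
  loan-to-value ratio > 78.1%: 81.3 > 78.1 is true
  cash reserves > 7 months: 27 > 7 is true
Combine:
[1.1.1] true AND true = true
[1.1] NOT true = false
[1.2] true AND true = true
[1.3] true AND false = false
[1] false OR true OR false = true
[2.1] true AND false = false
[2.2] true AND true = true
[2.3.1.1] false AND true AND true = false
[2.3.1] NOT false = true
[2.3] NOT true = false
[2] false AND true AND false = false
[root] true → false = false
Overall: false → denied

Denied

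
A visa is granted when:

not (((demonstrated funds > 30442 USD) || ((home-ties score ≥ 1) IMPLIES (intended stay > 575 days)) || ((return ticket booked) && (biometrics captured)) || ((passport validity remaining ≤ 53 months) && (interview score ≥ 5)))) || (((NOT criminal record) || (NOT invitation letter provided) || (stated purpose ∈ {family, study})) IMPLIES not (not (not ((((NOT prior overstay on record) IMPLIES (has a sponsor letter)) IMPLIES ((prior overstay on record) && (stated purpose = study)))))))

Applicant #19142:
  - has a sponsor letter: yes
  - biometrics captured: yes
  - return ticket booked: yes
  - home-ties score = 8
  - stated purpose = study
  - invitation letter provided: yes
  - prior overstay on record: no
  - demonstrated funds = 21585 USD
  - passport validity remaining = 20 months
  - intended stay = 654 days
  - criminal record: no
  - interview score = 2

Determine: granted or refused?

Granted

Atomic conditions:
  demonstrated funds > 30442 USD: 21585 > 30442 is false
  home-ties score ≥ 1: 8 ≥ 1 is true
  intended stay > 575 days: 654 > 575 is true
  return ticket booked: yes → true
  biometrics captured: yes → true
  passport validity remaining ≤ 53 months: 20 ≤ 53 is true
  interview score ≥ 5: 2 ≥ 5 is false
  NOT criminal record: no → true
  NOT invitation letter provided: yes → false
  stated purpose ∈ {family, study}: study is in the set → true
  NOT prior overstay on record: no → true
  has a sponsor letter: yes → true
  prior overstay on record: no → false
  stated purpose = study: study == study is true
Combine:
[1.1.2] true → true = true
[1.1.3] true AND true = true
[1.1.4] true AND false = false
[1.1] false OR true OR true OR false = true
[1] NOT true = false
[2.1] true OR false OR true = true
[2.2.1.1.1.1] true → true = true
[2.2.1.1.1.2] false AND true = false
[2.2.1.1.1] true → false = false
[2.2.1.1] NOT false = true
[2.2.1] NOT true = false
[2.2] NOT false = true
[2] true → true = true
[root] false OR true = true
Overall: true → granted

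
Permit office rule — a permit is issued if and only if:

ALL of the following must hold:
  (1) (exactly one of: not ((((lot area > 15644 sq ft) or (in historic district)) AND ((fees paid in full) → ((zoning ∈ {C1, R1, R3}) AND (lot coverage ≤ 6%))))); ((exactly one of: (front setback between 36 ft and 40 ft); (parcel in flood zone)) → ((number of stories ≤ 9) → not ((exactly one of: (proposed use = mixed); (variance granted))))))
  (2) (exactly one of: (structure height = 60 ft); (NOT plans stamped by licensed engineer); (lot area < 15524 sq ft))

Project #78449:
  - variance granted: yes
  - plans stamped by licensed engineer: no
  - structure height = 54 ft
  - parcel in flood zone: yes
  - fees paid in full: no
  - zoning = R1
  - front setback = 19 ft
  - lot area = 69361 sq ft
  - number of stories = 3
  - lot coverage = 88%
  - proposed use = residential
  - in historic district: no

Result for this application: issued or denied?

Atomic conditions:
  lot area > 15644 sq ft: 69361 > 15644 is true
  in historic district: no → false
  fees paid in full: no → false
  zoning ∈ {C1, R1, R3}: R1 is in the set → true
  lot coverage ≤ 6%: 88 ≤ 6 is false
  front setback between 36 ft and 40 ft: 19 in [36, 40] is false
  parcel in flood zone: yes → true
  number of stories ≤ 9: 3 ≤ 9 is true
  proposed use = mixed: residential == mixed is false
  variance granted: yes → true
  structure height = 60 ft: 54 == 60 is false
  NOT plans stamped by licensed engineer: no → true
  lot area < 15524 sq ft: 69361 < 15524 is false
Combine:
[1.1.1.1] true OR false = true
[1.1.1.2.2] true AND false = false
[1.1.1.2] false → false (antecedent false ⇒ implication holds) = true
[1.1.1] true AND true = true
[1.1] NOT true = false
[1.2.1] exactly-one(false, true) = true
[1.2.2.2.1] exactly-one(false, true) = true
[1.2.2.2] NOT true = false
[1.2.2] true → false = false
[1.2] true → false = false
[1] exactly-one(false, false) = false
[2] exactly-one(false, true, false) = true
[root] false AND true = false
Overall: false → denied

Denied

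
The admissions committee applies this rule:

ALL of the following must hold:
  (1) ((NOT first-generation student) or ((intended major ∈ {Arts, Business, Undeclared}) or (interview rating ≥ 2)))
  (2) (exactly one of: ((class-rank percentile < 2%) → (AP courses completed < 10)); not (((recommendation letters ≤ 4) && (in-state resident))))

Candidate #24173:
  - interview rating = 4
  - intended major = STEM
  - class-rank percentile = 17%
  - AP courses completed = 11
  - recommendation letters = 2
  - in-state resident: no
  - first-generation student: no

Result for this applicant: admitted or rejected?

Rejected

Atomic conditions:
  NOT first-generation student: no → true
  intended major ∈ {Arts, Business, Undeclared}: STEM is not in the set → false
  interview rating ≥ 2: 4 ≥ 2 is true
  class-rank percentile < 2%: 17 < 2 is false
  AP courses completed < 10: 11 < 10 is false
  recommendation letters ≤ 4: 2 ≤ 4 is true
  in-state resident: no → false
Combine:
[1.2] false OR true = true
[1] true OR true = true
[2.1] false → false (antecedent false ⇒ implication holds) = true
[2.2.1] true AND false = false
[2.2] NOT false = true
[2] exactly-one(true, true) = false
[root] true AND false = false
Overall: false → rejected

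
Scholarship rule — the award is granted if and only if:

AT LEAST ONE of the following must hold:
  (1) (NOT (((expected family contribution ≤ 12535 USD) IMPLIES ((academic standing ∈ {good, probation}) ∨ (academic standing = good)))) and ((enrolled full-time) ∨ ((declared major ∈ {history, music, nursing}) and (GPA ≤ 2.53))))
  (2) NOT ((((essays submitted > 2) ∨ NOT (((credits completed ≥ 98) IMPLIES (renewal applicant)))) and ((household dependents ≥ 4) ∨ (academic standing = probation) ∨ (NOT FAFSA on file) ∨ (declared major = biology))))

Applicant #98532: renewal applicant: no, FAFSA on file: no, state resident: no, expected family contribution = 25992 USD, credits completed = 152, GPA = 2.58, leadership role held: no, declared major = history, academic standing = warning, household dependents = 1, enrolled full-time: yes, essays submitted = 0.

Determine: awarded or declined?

Declined

Atomic conditions:
  expected family contribution ≤ 12535 USD: 25992 ≤ 12535 is false
  academic standing ∈ {good, probation}: warning is not in the set → false
  academic standing = good: warning == good is false
  enrolled full-time: yes → true
  declared major ∈ {history, music, nursing}: history is in the set → true
  GPA ≤ 2.53: 2.58 ≤ 2.53 is false
  essays submitted > 2: 0 > 2 is false
  credits completed ≥ 98: 152 ≥ 98 is true
  renewal applicant: no → false
  household dependents ≥ 4: 1 ≥ 4 is false
  academic standing = probation: warning == probation is false
  NOT FAFSA on file: no → true
  declared major = biology: history == biology is false
Combine:
[1.1.1.2] false OR false = false
[1.1.1] false → false (antecedent false ⇒ implication holds) = true
[1.1] NOT true = false
[1.2.2] true AND false = false
[1.2] true OR false = true
[1] false AND true = false
[2.1.1.2.1] true → false = false
[2.1.1.2] NOT false = true
[2.1.1] false OR true = true
[2.1.2] false OR false OR true OR false = true
[2.1] true AND true = true
[2] NOT true = false
[root] false OR false = false
Overall: false → declined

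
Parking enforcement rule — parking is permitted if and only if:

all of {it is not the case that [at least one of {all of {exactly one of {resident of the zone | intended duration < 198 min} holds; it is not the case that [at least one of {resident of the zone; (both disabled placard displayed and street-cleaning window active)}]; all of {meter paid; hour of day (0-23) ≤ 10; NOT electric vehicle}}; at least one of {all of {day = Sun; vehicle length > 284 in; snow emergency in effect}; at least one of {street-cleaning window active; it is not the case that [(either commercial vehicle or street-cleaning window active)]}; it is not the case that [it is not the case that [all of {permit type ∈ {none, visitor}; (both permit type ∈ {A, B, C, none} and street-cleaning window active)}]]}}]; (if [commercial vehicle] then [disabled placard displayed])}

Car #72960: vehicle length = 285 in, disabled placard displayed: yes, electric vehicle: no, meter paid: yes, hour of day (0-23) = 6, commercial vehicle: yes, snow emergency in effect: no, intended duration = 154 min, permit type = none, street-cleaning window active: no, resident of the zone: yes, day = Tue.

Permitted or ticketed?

Atomic conditions:
  resident of the zone: yes → true
  intended duration < 198 min: 154 < 198 is true
  disabled placard displayed: yes → true
  street-cleaning window active: no → false
  meter paid: yes → true
  hour of day (0-23) ≤ 10: 6 ≤ 10 is true
  NOT electric vehicle: no → true
  day = Sun: Tue == Sun is false
  vehicle length > 284 in: 285 > 284 is true
  snow emergency in effect: no → false
  commercial vehicle: yes → true
  permit type ∈ {none, visitor}: none is in the set → true
  permit type ∈ {A, B, C, none}: none is in the set → true
Combine:
[1.1.1.1] exactly-one(true, true) = false
[1.1.1.2.1.2] true AND false = false
[1.1.1.2.1] true OR false = true
[1.1.1.2] NOT true = false
[1.1.1.3] true AND true AND true = true
[1.1.1] false AND false AND true = false
[1.1.2.1] false AND true AND false = false
[1.1.2.2.2.1] true OR false = true
[1.1.2.2.2] NOT true = false
[1.1.2.2] false OR false = false
[1.1.2.3.1.1.2] true AND false = false
[1.1.2.3.1.1] true AND false = false
[1.1.2.3.1] NOT false = true
[1.1.2.3] NOT true = false
[1.1.2] false OR false OR false = false
[1.1] false OR false = false
[1] NOT false = true
[2] true → true = true
[root] true AND true = true
Overall: true → permitted

Permitted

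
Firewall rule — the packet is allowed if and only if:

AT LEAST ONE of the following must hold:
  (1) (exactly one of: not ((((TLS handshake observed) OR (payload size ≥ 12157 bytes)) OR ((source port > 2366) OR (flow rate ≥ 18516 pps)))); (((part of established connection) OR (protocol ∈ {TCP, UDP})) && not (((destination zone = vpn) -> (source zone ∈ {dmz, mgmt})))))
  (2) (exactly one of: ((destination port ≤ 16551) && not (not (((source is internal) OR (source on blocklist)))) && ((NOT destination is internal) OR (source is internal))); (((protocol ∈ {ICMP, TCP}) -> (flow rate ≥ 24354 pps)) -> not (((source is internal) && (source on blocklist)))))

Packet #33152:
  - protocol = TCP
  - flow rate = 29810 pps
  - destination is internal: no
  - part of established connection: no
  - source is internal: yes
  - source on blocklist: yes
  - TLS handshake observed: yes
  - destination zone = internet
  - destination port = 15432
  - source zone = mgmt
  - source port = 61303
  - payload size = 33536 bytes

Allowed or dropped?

Atomic conditions:
  TLS handshake observed: yes → true
  payload size ≥ 12157 bytes: 33536 ≥ 12157 is true
  source port > 2366: 61303 > 2366 is true
  flow rate ≥ 18516 pps: 29810 ≥ 18516 is true
  part of established connection: no → false
  protocol ∈ {TCP, UDP}: TCP is in the set → true
  destination zone = vpn: internet == vpn is false
  source zone ∈ {dmz, mgmt}: mgmt is in the set → true
  destination port ≤ 16551: 15432 ≤ 16551 is true
  source is internal: yes → true
  source on blocklist: yes → true
  NOT destination is internal: no → true
  protocol ∈ {ICMP, TCP}: TCP is in the set → true
  flow rate ≥ 24354 pps: 29810 ≥ 24354 is true
Combine:
[1.1.1.1] true OR true = true
[1.1.1.2] true OR true = true
[1.1.1] true OR true = true
[1.1] NOT true = false
[1.2.1] false OR true = true
[1.2.2.1] false → true (antecedent false ⇒ implication holds) = true
[1.2.2] NOT true = false
[1.2] true AND false = false
[1] exactly-one(false, false) = false
[2.1.2.1.1] true OR true = true
[2.1.2.1] NOT true = false
[2.1.2] NOT false = true
[2.1.3] true OR true = true
[2.1] true AND true AND true = true
[2.2.1] true → true = true
[2.2.2.1] true AND true = true
[2.2.2] NOT true = false
[2.2] true → false = false
[2] exactly-one(true, false) = true
[root] false OR true = true
Overall: true → allowed

Allowed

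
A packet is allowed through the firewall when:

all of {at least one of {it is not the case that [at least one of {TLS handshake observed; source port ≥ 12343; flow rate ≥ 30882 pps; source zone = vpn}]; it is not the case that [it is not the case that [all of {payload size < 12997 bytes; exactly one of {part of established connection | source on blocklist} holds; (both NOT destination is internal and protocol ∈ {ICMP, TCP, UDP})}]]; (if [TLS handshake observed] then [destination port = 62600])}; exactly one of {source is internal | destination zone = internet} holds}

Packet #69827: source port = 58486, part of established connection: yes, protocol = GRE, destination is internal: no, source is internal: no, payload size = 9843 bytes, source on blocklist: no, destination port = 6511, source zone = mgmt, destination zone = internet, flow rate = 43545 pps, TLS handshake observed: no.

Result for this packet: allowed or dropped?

Atomic conditions:
  TLS handshake observed: no → false
  source port ≥ 12343: 58486 ≥ 12343 is true
  flow rate ≥ 30882 pps: 43545 ≥ 30882 is true
  source zone = vpn: mgmt == vpn is false
  payload size < 12997 bytes: 9843 < 12997 is true
  part of established connection: yes → true
  source on blocklist: no → false
  NOT destination is internal: no → true
  protocol ∈ {ICMP, TCP, UDP}: GRE is not in the set → false
  destination port = 62600: 6511 == 62600 is false
  source is internal: no → false
  destination zone = internet: internet == internet is true
Combine:
[1.1.1] false OR true OR true OR false = true
[1.1] NOT true = false
[1.2.1.1.2] exactly-one(true, false) = true
[1.2.1.1.3] true AND false = false
[1.2.1.1] true AND true AND false = false
[1.2.1] NOT false = true
[1.2] NOT true = false
[1.3] false → false (antecedent false ⇒ implication holds) = true
[1] false OR false OR true = true
[2] exactly-one(false, true) = true
[root] true AND true = true
Overall: true → allowed

Allowed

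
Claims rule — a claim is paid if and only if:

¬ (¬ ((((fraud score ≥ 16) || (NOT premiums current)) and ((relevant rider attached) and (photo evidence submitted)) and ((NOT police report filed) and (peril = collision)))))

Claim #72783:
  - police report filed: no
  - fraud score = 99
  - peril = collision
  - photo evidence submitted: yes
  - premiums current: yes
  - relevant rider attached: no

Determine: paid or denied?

Denied

Atomic conditions:
  fraud score ≥ 16: 99 ≥ 16 is true
  NOT premiums current: yes → false
  relevant rider attached: no → false
  photo evidence submitted: yes → true
  NOT police report filed: no → true
  peril = collision: collision == collision is true
Combine:
[1.1.1] true OR false = true
[1.1.2] false AND true = false
[1.1.3] true AND true = true
[1.1] true AND false AND true = false
[1] NOT false = true
[root] NOT true = false
Overall: false → denied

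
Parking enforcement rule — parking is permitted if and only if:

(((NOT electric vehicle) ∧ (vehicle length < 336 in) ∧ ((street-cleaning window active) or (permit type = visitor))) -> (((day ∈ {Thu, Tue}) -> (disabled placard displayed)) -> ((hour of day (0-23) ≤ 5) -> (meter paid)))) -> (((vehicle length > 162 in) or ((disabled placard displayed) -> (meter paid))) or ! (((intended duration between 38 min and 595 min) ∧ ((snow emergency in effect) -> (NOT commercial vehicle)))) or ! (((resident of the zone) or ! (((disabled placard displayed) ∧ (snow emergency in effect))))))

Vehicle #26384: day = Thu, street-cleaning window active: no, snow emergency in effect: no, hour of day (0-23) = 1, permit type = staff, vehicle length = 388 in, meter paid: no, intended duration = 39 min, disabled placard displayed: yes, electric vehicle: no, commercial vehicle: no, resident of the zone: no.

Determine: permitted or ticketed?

Permitted

Atomic conditions:
  NOT electric vehicle: no → true
  vehicle length < 336 in: 388 < 336 is false
  street-cleaning window active: no → false
  permit type = visitor: staff == visitor is false
  day ∈ {Thu, Tue}: Thu is in the set → true
  disabled placard displayed: yes → true
  hour of day (0-23) ≤ 5: 1 ≤ 5 is true
  meter paid: no → false
  vehicle length > 162 in: 388 > 162 is true
  intended duration between 38 min and 595 min: 39 in [38, 595] is true
  snow emergency in effect: no → false
  NOT commercial vehicle: no → true
  resident of the zone: no → false
Combine:
[1.1.3] false OR false = false
[1.1] true AND false AND false = false
[1.2.1] true → true = true
[1.2.2] true → false = false
[1.2] true → false = false
[1] false → false (antecedent false ⇒ implication holds) = true
[2.1.2] true → false = false
[2.1] true OR false = true
[2.2.1.2] false → true (antecedent false ⇒ implication holds) = true
[2.2.1] true AND true = true
[2.2] NOT true = false
[2.3.1.2.1] true AND false = false
[2.3.1.2] NOT false = true
[2.3.1] false OR true = true
[2.3] NOT true = false
[2] true OR false OR false = true
[root] true → true = true
Overall: true → permitted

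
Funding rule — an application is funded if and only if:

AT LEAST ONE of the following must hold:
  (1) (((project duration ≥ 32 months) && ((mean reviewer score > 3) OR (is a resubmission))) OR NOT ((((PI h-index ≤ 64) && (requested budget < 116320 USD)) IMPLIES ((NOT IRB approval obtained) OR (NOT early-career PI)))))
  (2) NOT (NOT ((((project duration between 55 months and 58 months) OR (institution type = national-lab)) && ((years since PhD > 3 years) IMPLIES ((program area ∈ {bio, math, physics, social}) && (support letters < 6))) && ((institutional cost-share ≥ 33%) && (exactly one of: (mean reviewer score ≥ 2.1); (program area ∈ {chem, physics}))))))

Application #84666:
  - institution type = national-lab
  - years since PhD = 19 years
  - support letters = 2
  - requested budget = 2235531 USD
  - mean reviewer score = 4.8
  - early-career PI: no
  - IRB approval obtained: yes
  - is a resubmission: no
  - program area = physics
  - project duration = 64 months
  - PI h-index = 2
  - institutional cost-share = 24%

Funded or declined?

Funded

Atomic conditions:
  project duration ≥ 32 months: 64 ≥ 32 is true
  mean reviewer score > 3: 4.8 > 3 is true
  is a resubmission: no → false
  PI h-index ≤ 64: 2 ≤ 64 is true
  requested budget < 116320 USD: 2235531 < 116320 is false
  NOT IRB approval obtained: yes → false
  NOT early-career PI: no → true
  project duration between 55 months and 58 months: 64 in [55, 58] is false
  institution type = national-lab: national-lab == national-lab is true
  years since PhD > 3 years: 19 > 3 is true
  program area ∈ {bio, math, physics, social}: physics is in the set → true
  support letters < 6: 2 < 6 is true
  institutional cost-share ≥ 33%: 24 ≥ 33 is false
  mean reviewer score ≥ 2.1: 4.8 ≥ 2.1 is true
  program area ∈ {chem, physics}: physics is in the set → true
Combine:
[1.1.2] true OR false = true
[1.1] true AND true = true
[1.2.1.1] true AND false = false
[1.2.1.2] false OR true = true
[1.2.1] false → true (antecedent false ⇒ implication holds) = true
[1.2] NOT true = false
[1] true OR false = true
[2.1.1.1] false OR true = true
[2.1.1.2.2] true AND true = true
[2.1.1.2] true → true = true
[2.1.1.3.2] exactly-one(true, true) = false
[2.1.1.3] false AND false = false
[2.1.1] true AND true AND false = false
[2.1] NOT false = true
[2] NOT true = false
[root] true OR false = true
Overall: true → funded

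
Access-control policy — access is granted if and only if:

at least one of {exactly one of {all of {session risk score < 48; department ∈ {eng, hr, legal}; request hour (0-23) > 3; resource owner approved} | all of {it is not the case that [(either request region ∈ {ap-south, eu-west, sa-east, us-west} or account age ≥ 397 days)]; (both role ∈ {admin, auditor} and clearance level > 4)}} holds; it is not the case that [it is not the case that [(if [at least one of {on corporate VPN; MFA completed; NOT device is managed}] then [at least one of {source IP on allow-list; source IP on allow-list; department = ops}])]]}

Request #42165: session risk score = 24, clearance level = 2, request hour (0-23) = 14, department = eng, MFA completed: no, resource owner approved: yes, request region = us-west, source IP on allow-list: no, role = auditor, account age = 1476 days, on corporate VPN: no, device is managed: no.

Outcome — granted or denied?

Atomic conditions:
  session risk score < 48: 24 < 48 is true
  department ∈ {eng, hr, legal}: eng is in the set → true
  request hour (0-23) > 3: 14 > 3 is true
  resource owner approved: yes → true
  request region ∈ {ap-south, eu-west, sa-east, us-west}: us-west is in the set → true
  account age ≥ 397 days: 1476 ≥ 397 is true
  role ∈ {admin, auditor}: auditor is in the set → true
  clearance level > 4: 2 > 4 is false
  on corporate VPN: no → false
  MFA completed: no → false
  NOT device is managed: no → true
  source IP on allow-list: no → false
  department = ops: eng == ops is false
Combine:
[1.1] true AND true AND true AND true = true
[1.2.1.1] true OR true = true
[1.2.1] NOT true = false
[1.2.2] true AND false = false
[1.2] false AND false = false
[1] exactly-one(true, false) = true
[2.1.1.1] false OR false OR true = true
[2.1.1.2] false OR false OR false = false
[2.1.1] true → false = false
[2.1] NOT false = true
[2] NOT true = false
[root] true OR false = true
Overall: true → granted

Granted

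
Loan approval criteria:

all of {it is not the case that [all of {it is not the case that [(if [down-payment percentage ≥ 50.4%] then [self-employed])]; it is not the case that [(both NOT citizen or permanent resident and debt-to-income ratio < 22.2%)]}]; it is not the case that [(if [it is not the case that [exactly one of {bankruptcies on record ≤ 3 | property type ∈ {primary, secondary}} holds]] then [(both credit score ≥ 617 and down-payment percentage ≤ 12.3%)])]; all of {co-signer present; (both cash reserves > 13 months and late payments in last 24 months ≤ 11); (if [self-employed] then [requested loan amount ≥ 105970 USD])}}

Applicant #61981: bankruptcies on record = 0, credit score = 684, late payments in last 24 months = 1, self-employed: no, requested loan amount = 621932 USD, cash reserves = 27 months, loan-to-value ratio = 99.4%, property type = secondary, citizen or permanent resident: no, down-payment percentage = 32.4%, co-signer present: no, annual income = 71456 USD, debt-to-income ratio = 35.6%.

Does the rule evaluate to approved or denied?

Atomic conditions:
  down-payment percentage ≥ 50.4%: 32.4 ≥ 50.4 is false
  self-employed: no → false
  NOT citizen or permanent resident: no → true
  debt-to-income ratio < 22.2%: 35.6 < 22.2 is false
  bankruptcies on record ≤ 3: 0 ≤ 3 is true
  property type ∈ {primary, secondary}: secondary is in the set → true
  credit score ≥ 617: 684 ≥ 617 is true
  down-payment percentage ≤ 12.3%: 32.4 ≤ 12.3 is false
  co-signer present: no → false
  cash reserves > 13 months: 27 > 13 is true
  late payments in last 24 months ≤ 11: 1 ≤ 11 is true
  requested loan amount ≥ 105970 USD: 621932 ≥ 105970 is true
Combine:
[1.1.1.1] false → false (antecedent false ⇒ implication holds) = true
[1.1.1] NOT true = false
[1.1.2.1] true AND false = false
[1.1.2] NOT false = true
[1.1] false AND true = false
[1] NOT false = true
[2.1.1.1] exactly-one(true, true) = false
[2.1.1] NOT false = true
[2.1.2] true AND false = false
[2.1] true → false = false
[2] NOT false = true
[3.2] true AND true = true
[3.3] false → true (antecedent false ⇒ implication holds) = true
[3] false AND true AND true = false
[root] true AND true AND false = false
Overall: false → denied

Denied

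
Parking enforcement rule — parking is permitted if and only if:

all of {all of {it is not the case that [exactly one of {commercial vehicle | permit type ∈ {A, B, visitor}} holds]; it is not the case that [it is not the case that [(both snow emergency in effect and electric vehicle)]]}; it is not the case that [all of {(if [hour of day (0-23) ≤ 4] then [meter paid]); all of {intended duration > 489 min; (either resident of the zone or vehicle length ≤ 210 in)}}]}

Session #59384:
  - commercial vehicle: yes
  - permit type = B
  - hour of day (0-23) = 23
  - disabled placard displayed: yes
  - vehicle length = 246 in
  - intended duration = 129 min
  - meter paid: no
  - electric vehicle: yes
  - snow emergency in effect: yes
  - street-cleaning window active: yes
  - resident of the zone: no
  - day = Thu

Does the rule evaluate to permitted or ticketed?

Permitted

Atomic conditions:
  commercial vehicle: yes → true
  permit type ∈ {A, B, visitor}: B is in the set → true
  snow emergency in effect: yes → true
  electric vehicle: yes → true
  hour of day (0-23) ≤ 4: 23 ≤ 4 is false
  meter paid: no → false
  intended duration > 489 min: 129 > 489 is false
  resident of the zone: no → false
  vehicle length ≤ 210 in: 246 ≤ 210 is false
Combine:
[1.1.1] exactly-one(true, true) = false
[1.1] NOT false = true
[1.2.1.1] true AND true = true
[1.2.1] NOT true = false
[1.2] NOT false = true
[1] true AND true = true
[2.1.1] false → false (antecedent false ⇒ implication holds) = true
[2.1.2.2] false OR false = false
[2.1.2] false AND false = false
[2.1] true AND false = false
[2] NOT false = true
[root] true AND true = true
Overall: true → permitted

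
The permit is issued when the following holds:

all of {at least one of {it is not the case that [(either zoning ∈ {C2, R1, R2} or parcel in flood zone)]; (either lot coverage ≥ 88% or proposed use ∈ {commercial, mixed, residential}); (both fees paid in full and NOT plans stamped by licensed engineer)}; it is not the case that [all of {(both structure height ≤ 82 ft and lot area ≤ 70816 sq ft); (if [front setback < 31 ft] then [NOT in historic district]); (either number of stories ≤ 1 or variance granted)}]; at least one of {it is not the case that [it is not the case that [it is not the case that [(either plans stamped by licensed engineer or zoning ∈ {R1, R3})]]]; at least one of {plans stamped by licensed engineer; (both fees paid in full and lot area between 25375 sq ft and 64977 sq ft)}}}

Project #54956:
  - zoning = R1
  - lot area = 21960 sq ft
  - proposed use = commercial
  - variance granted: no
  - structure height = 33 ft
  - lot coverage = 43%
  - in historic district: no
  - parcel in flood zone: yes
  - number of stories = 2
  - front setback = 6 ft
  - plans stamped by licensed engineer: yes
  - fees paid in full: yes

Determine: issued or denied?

Issued

Atomic conditions:
  zoning ∈ {C2, R1, R2}: R1 is in the set → true
  parcel in flood zone: yes → true
  lot coverage ≥ 88%: 43 ≥ 88 is false
  proposed use ∈ {commercial, mixed, residential}: commercial is in the set → true
  fees paid in full: yes → true
  NOT plans stamped by licensed engineer: yes → false
  structure height ≤ 82 ft: 33 ≤ 82 is true
  lot area ≤ 70816 sq ft: 21960 ≤ 70816 is true
  front setback < 31 ft: 6 < 31 is true
  NOT in historic district: no → true
  number of stories ≤ 1: 2 ≤ 1 is false
  variance granted: no → false
  plans stamped by licensed engineer: yes → true
  zoning ∈ {R1, R3}: R1 is in the set → true
  lot area between 25375 sq ft and 64977 sq ft: 21960 in [25375, 64977] is false
Combine:
[1.1.1] true OR true = true
[1.1] NOT true = false
[1.2] false OR true = true
[1.3] true AND false = false
[1] false OR true OR false = true
[2.1.1] true AND true = true
[2.1.2] true → true = true
[2.1.3] false OR false = false
[2.1] true AND true AND false = false
[2] NOT false = true
[3.1.1.1.1] true OR true = true
[3.1.1.1] NOT true = false
[3.1.1] NOT false = true
[3.1] NOT true = false
[3.2.2] true AND false = false
[3.2] true OR false = true
[3] false OR true = true
[root] true AND true AND true = true
Overall: true → issued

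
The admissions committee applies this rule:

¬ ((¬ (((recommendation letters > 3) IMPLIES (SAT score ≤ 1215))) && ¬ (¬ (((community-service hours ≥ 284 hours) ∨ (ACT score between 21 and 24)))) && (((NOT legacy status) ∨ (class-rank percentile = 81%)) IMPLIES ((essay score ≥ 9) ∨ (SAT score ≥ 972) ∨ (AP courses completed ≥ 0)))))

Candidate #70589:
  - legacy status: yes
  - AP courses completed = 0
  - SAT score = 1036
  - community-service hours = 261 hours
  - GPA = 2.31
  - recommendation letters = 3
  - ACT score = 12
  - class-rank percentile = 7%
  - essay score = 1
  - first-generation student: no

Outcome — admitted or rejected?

Admitted

Atomic conditions:
  recommendation letters > 3: 3 > 3 is false
  SAT score ≤ 1215: 1036 ≤ 1215 is true
  community-service hours ≥ 284 hours: 261 ≥ 284 is false
  ACT score between 21 and 24: 12 in [21, 24] is false
  NOT legacy status: yes → false
  class-rank percentile = 81%: 7 == 81 is false
  essay score ≥ 9: 1 ≥ 9 is false
  SAT score ≥ 972: 1036 ≥ 972 is true
  AP courses completed ≥ 0: 0 ≥ 0 is true
Combine:
[1.1.1] false → true (antecedent false ⇒ implication holds) = true
[1.1] NOT true = false
[1.2.1.1] false OR false = false
[1.2.1] NOT false = true
[1.2] NOT true = false
[1.3.1] false OR false = false
[1.3.2] false OR true OR true = true
[1.3] false → true (antecedent false ⇒ implication holds) = true
[1] false AND false AND true = false
[root] NOT false = true
Overall: true → admitted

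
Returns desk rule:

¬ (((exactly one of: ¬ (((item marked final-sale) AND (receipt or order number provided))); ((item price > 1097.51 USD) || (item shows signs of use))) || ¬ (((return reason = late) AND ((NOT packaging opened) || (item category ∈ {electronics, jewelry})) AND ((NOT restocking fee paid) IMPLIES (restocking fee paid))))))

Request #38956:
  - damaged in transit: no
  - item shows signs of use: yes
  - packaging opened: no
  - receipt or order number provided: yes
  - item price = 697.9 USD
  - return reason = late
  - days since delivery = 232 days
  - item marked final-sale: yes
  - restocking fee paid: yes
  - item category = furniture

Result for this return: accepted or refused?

Atomic conditions:
  item marked final-sale: yes → true
  receipt or order number provided: yes → true
  item price > 1097.51 USD: 697.9 > 1097.51 is false
  item shows signs of use: yes → true
  return reason = late: late == late is true
  NOT packaging opened: no → true
  item category ∈ {electronics, jewelry}: furniture is not in the set → false
  NOT restocking fee paid: yes → false
  restocking fee paid: yes → true
Combine:
[1.1.1.1] true AND true = true
[1.1.1] NOT true = false
[1.1.2] false OR true = true
[1.1] exactly-one(false, true) = true
[1.2.1.2] true OR false = true
[1.2.1.3] false → true (antecedent false ⇒ implication holds) = true
[1.2.1] true AND true AND true = true
[1.2] NOT true = false
[1] true OR false = true
[root] NOT true = false
Overall: false → refused

Refused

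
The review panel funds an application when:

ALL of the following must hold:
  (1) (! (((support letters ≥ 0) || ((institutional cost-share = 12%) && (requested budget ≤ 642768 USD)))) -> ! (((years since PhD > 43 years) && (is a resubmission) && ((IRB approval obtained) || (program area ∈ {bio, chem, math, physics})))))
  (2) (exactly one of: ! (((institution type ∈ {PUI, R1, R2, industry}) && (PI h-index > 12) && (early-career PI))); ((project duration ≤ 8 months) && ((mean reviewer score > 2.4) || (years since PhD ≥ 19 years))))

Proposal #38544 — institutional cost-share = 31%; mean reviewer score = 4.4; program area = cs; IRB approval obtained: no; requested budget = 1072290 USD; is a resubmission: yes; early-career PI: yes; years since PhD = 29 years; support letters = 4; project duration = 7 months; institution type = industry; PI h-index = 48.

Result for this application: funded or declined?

Atomic conditions:
  support letters ≥ 0: 4 ≥ 0 is true
  institutional cost-share = 12%: 31 == 12 is false
  requested budget ≤ 642768 USD: 1072290 ≤ 642768 is false
  years since PhD > 43 years: 29 > 43 is false
  is a resubmission: yes → true
  IRB approval obtained: no → false
  program area ∈ {bio, chem, math, physics}: cs is not in the set → false
  institution type ∈ {PUI, R1, R2, industry}: industry is in the set → true
  PI h-index > 12: 48 > 12 is true
  early-career PI: yes → true
  project duration ≤ 8 months: 7 ≤ 8 is true
  mean reviewer score > 2.4: 4.4 > 2.4 is true
  years since PhD ≥ 19 years: 29 ≥ 19 is true
Combine:
[1.1.1.2] false AND false = false
[1.1.1] true OR false = true
[1.1] NOT true = false
[1.2.1.3] false OR false = false
[1.2.1] false AND true AND false = false
[1.2] NOT false = true
[1] false → true (antecedent false ⇒ implication holds) = true
[2.1.1] true AND true AND true = true
[2.1] NOT true = false
[2.2.2] true OR true = true
[2.2] true AND true = true
[2] exactly-one(false, true) = true
[root] true AND true = true
Overall: true → funded

Funded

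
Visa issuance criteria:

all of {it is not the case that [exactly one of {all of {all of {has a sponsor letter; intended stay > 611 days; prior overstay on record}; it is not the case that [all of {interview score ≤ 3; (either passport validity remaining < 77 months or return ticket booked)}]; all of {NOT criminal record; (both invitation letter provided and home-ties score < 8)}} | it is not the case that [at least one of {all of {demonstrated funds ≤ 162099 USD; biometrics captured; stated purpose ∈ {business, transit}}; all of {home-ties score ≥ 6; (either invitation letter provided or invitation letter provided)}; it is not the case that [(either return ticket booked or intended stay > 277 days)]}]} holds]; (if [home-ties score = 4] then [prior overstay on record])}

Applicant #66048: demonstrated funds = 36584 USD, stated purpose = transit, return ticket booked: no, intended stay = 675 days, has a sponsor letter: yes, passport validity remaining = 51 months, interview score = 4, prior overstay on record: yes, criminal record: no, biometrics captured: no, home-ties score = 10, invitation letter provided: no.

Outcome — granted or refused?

Atomic conditions:
  has a sponsor letter: yes → true
  intended stay > 611 days: 675 > 611 is true
  prior overstay on record: yes → true
  interview score ≤ 3: 4 ≤ 3 is false
  passport validity remaining < 77 months: 51 < 77 is true
  return ticket booked: no → false
  NOT criminal record: no → true
  invitation letter provided: no → false
  home-ties score < 8: 10 < 8 is false
  demonstrated funds ≤ 162099 USD: 36584 ≤ 162099 is true
  biometrics captured: no → false
  stated purpose ∈ {business, transit}: transit is in the set → true
  home-ties score ≥ 6: 10 ≥ 6 is true
  intended stay > 277 days: 675 > 277 is true
  home-ties score = 4: 10 == 4 is false
Combine:
[1.1.1.1] true AND true AND true = true
[1.1.1.2.1.2] true OR false = true
[1.1.1.2.1] false AND true = false
[1.1.1.2] NOT false = true
[1.1.1.3.2] false AND false = false
[1.1.1.3] true AND false = false
[1.1.1] true AND true AND false = false
[1.1.2.1.1] true AND false AND true = false
[1.1.2.1.2.2] false OR false = false
[1.1.2.1.2] true AND false = false
[1.1.2.1.3.1] false OR true = true
[1.1.2.1.3] NOT true = false
[1.1.2.1] false OR false OR false = false
[1.1.2] NOT false = true
[1.1] exactly-one(false, true) = true
[1] NOT true = false
[2] false → true (antecedent false ⇒ implication holds) = true
[root] false AND true = false
Overall: false → refused

Refused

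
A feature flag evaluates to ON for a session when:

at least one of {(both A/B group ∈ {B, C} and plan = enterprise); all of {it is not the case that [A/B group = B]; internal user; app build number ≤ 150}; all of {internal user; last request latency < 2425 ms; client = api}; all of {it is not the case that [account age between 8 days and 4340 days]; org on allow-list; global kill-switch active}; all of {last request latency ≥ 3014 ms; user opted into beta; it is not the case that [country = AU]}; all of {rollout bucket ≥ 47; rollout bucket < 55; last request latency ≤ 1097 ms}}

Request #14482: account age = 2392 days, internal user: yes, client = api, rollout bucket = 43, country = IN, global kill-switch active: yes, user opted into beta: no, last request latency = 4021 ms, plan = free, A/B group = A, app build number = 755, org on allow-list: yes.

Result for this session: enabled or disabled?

Atomic conditions:
  A/B group ∈ {B, C}: A is not in the set → false
  plan = enterprise: free == enterprise is false
  A/B group = B: A == B is false
  internal user: yes → true
  app build number ≤ 150: 755 ≤ 150 is false
  last request latency < 2425 ms: 4021 < 2425 is false
  client = api: api == api is true
  account age between 8 days and 4340 days: 2392 in [8, 4340] is true
  org on allow-list: yes → true
  global kill-switch active: yes → true
  last request latency ≥ 3014 ms: 4021 ≥ 3014 is true
  user opted into beta: no → false
  country = AU: IN == AU is false
  rollout bucket ≥ 47: 43 ≥ 47 is false
  rollout bucket < 55: 43 < 55 is true
  last request latency ≤ 1097 ms: 4021 ≤ 1097 is false
Combine:
[1] false AND false = false
[2.1] NOT false = true
[2] true AND true AND false = false
[3] true AND false AND true = false
[4.1] NOT true = false
[4] false AND true AND true = false
[5.3] NOT false = true
[5] true AND false AND true = false
[6] false AND true AND false = false
[root] false OR false OR false OR false OR false OR false = false
Overall: false → disabled

Disabled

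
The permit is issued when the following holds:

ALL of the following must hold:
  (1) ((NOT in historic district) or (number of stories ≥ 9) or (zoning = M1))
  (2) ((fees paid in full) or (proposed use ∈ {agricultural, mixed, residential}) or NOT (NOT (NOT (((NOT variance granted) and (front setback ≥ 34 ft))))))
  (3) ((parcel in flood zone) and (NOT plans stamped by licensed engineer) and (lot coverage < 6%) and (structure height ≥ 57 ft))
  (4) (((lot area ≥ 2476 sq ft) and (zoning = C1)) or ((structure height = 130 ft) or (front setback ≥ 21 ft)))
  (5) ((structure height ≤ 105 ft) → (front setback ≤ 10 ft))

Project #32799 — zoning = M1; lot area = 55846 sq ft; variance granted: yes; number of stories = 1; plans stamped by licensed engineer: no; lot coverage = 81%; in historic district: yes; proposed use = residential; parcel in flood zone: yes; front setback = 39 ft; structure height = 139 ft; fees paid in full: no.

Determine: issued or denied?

Atomic conditions:
  NOT in historic district: yes → false
  number of stories ≥ 9: 1 ≥ 9 is false
  zoning = M1: M1 == M1 is true
  fees paid in full: no → false
  proposed use ∈ {agricultural, mixed, residential}: residential is in the set → true
  NOT variance granted: yes → false
  front setback ≥ 34 ft: 39 ≥ 34 is true
  parcel in flood zone: yes → true
  NOT plans stamped by licensed engineer: no → true
  lot coverage < 6%: 81 < 6 is false
  structure height ≥ 57 ft: 139 ≥ 57 is true
  lot area ≥ 2476 sq ft: 55846 ≥ 2476 is true
  zoning = C1: M1 == C1 is false
  structure height = 130 ft: 139 == 130 is false
  front setback ≥ 21 ft: 39 ≥ 21 is true
  structure height ≤ 105 ft: 139 ≤ 105 is false
  front setback ≤ 10 ft: 39 ≤ 10 is false
Combine:
[1] false OR false OR true = true
[2.3.1.1.1] false AND true = false
[2.3.1.1] NOT false = true
[2.3.1] NOT true = false
[2.3] NOT false = true
[2] false OR true OR true = true
[3] true AND true AND false AND true = false
[4.1] true AND false = false
[4.2] false OR true = true
[4] false OR true = true
[5] false → false (antecedent false ⇒ implication holds) = true
[root] true AND true AND false AND true AND true = false
Overall: false → denied

Denied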